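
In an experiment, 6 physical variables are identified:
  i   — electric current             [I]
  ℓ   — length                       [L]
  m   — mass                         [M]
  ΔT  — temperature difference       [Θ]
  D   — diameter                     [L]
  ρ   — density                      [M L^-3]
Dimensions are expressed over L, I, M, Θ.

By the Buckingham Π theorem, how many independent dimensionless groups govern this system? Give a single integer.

2

Dimensional matrix (L×I×M×Θ by i×ℓ×m×ΔT×D×ρ):
  L: [ 0  1  0  0  1 -3]
  I: [ 1  0  0  0  0  0]
  M: [ 0  0  1  0  0  1]
  Θ: [ 0  0  0  1  0  0]
Row reduction gives pivot columns i,ℓ,m,ΔT; rank = 4
6 vars − rank 4 = 2 Π groups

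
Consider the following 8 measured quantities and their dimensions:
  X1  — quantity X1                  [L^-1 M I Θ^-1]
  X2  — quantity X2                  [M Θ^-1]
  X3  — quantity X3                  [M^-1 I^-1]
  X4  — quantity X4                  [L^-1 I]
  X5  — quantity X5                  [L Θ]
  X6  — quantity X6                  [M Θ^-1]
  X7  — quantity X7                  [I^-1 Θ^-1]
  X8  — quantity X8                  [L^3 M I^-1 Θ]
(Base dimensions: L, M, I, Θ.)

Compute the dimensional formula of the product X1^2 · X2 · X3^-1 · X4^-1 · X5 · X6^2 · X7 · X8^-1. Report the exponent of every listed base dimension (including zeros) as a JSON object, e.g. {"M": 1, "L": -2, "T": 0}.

Exponent matrix [L,M,I,Θ] × [X1,X2,X3,X4,X5,X6,X7,X8]:
  L: [-1  0  0 -1  1  0  0  3]
  M: [ 1  1 -1  0  0  1  0  1]
  I: [ 1  0 -1  1  0  0 -1 -1]
  Θ: [-1 -1  0  0  1 -1 -1  1]
  [L]: (2)·-1+(1)·0+(-1)·0+(-1)·-1+(1)·1+(2)·0+(1)·0+(-1)·3 = -3
  [M]: (2)·1+(1)·1+(-1)·-1+(-1)·0+(1)·0+(2)·1+(1)·0+(-1)·1 = 5
  [I]: (2)·1+(1)·0+(-1)·-1+(-1)·1+(1)·0+(2)·0+(1)·-1+(-1)·-1 = 2
  [Θ]: (2)·-1+(1)·-1+(-1)·0+(-1)·0+(1)·1+(2)·-1+(1)·-1+(-1)·1 = -6
⇒ L^-3 M^5 I^2 Θ^-6

{"L": -3, "M": 5, "I": 2, "Θ": -6}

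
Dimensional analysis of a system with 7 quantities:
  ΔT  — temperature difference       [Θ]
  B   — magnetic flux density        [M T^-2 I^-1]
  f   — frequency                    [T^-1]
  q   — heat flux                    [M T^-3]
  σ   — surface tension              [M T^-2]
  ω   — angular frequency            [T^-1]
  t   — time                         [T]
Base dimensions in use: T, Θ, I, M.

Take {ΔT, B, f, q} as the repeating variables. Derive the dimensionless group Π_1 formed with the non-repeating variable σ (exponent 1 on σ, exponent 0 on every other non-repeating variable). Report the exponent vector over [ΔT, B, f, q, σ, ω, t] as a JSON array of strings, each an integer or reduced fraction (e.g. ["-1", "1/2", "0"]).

Exponent matrix [T,Θ,I,M] × [ΔT,B,f,q,σ,ω,t]:
  T: [ 0 -2 -1 -3 -2 -1  1]
  Θ: [ 1  0  0  0  0  0  0]
  I: [ 0 -1  0  0  0  0  0]
  M: [ 0  1  0  1  1  0  0]
RREF → pivots at {ΔT,B,f,q} ⇒ r = 4
Pivot set = {ΔT,B,f,q}, free = {σ,ω,t}
RREF:
  r0: [   1    0    0    0    0    0    0]
  r1: [   0    1    0    0    0    0    0]
  r2: [   0    0    1    0   -1    1   -1]
  r3: [   0    0    0    1    1    0    0]
Fix exponent of σ at 1, ω at 0, t at 0; solve each RREF row for its pivot's exponent:
  r0: exp(ΔT) + (0)·1 = 0 ⇒ exp(ΔT) = 0
  r1: exp(B) + (0)·1 = 0 ⇒ exp(B) = 0
  r2: exp(f) + (-1)·1 = 0 ⇒ exp(f) = 1
  r3: exp(q) + (1)·1 = 0 ⇒ exp(q) = -1
Π_1 = f · q^-1 · σ

["0", "0", "1", "-1", "1", "0", "0"]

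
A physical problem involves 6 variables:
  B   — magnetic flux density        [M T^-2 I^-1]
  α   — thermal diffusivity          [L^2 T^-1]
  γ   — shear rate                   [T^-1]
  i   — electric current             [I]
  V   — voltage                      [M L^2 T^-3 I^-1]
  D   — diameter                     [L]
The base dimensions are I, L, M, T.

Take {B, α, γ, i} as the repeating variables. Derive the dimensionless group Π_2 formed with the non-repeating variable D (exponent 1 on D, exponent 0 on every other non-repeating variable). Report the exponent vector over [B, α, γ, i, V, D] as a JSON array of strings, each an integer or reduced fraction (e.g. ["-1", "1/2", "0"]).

Exponent matrix [I,L,M,T] × [B,α,γ,i,V,D]:
  I: [-1  0  0  1 -1  0]
  L: [ 0  2  0  0  2  1]
  M: [ 1  0  0  0  1  0]
  T: [-2 -1 -1  0 -3  0]
Echelon form has 4 nonzero rows (pivots: B,α,γ,i)
Repeat: B,α,γ,i; free: V,D
RREF:
  r0: [   1    0    0    0    1    0]
  r1: [   0    1    0    0    1  1/2]
  r2: [   0    0    1    0    0 -1/2]
  r3: [   0    0    0    1    0    0]
Fix exponent of D at 1, V at 0; solve each RREF row for its pivot's exponent:
  r0: exp(B) + (0)·1 = 0 ⇒ exp(B) = 0
  r1: exp(α) + (1/2)·1 = 0 ⇒ exp(α) = -1/2
  r2: exp(γ) + (-1/2)·1 = 0 ⇒ exp(γ) = 1/2
  r3: exp(i) + (0)·1 = 0 ⇒ exp(i) = 0
Π_2 = α^(-1/2) · γ^(1/2) · D

["0", "-1/2", "1/2", "0", "0", "1"]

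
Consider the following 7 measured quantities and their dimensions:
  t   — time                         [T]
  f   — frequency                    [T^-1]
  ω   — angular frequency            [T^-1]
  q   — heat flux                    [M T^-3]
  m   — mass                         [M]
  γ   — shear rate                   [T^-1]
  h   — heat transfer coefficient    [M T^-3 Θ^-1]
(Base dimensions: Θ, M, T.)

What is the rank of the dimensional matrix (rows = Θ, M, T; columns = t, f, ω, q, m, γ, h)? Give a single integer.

Dimensional matrix (Θ×M×T by t×f×ω×q×m×γ×h):
  Θ: [ 0  0  0  0  0  0 -1]
  M: [ 0  0  0  1  1  0  1]
  T: [ 1 -1 -1 -3  0 -1 -3]
Echelon form has 3 nonzero rows (pivots: t,q,h)

3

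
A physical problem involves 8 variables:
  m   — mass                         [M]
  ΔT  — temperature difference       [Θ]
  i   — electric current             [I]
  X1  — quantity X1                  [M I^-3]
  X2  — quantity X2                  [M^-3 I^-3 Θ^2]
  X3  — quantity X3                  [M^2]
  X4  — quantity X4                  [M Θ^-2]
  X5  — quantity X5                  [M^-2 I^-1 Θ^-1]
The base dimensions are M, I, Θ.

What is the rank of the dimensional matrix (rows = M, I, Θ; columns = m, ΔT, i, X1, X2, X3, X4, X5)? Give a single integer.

3

Exponent matrix [M,I,Θ] × [m,ΔT,i,X1,X2,X3,X4,X5]:
  M: [ 1  0  0  1 -3  2  1 -2]
  I: [ 0  0  1 -3 -3  0  0 -1]
  Θ: [ 0  1  0  0  2  0 -2 -1]
Row reduction gives pivot columns m,ΔT,i; rank = 3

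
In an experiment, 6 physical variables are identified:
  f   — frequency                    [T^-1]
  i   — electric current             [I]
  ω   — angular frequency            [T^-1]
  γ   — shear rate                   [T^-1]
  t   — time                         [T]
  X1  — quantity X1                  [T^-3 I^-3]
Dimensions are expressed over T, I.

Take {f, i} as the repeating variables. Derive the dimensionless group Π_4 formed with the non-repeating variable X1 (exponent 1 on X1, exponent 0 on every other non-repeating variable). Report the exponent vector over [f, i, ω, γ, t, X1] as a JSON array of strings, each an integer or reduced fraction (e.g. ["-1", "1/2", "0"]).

["-3", "3", "0", "0", "0", "1"]

Exponent matrix [T,I] × [f,i,ω,γ,t,X1]:
  T: [-1  0 -1 -1  1 -3]
  I: [ 0  1  0  0  0 -3]
Echelon form has 2 nonzero rows (pivots: f,i)
Repeat: f,i; free: ω,γ,t,X1
RREF:
  r0: [   1    0    1    1   -1    3]
  r1: [   0    1    0    0    0   -3]
Fix exponent of X1 at 1, ω at 0, γ at 0, t at 0; solve each RREF row for its pivot's exponent:
  r0: exp(f) + (3)·1 = 0 ⇒ exp(f) = -3
  r1: exp(i) + (-3)·1 = 0 ⇒ exp(i) = 3
Π_4 = f^-3 · i^3 · X1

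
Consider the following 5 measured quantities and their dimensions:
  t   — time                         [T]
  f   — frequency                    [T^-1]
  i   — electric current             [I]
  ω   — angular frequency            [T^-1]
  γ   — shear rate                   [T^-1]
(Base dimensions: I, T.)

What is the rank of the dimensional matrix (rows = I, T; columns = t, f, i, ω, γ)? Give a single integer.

Exponent matrix [I,T] × [t,f,i,ω,γ]:
  I: [ 0  0  1  0  0]
  T: [ 1 -1  0 -1 -1]
RREF → pivots at {t,i} ⇒ r = 2

2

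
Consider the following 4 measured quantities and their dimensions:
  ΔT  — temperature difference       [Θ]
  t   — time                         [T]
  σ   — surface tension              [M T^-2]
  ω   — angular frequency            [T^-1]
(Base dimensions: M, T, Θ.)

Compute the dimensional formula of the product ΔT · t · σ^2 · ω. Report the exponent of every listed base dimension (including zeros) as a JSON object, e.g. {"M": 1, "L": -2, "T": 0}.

{"M": 2, "T": -4, "Θ": 1}

Write exponents as rows M,T,Θ / cols ΔT,t,σ,ω:
  M: [ 0  0  1  0]
  T: [ 0  1 -2 -1]
  Θ: [ 1  0  0  0]
  [M]: (1)·0+(1)·0+(2)·1+(1)·0 = 2
  [T]: (1)·0+(1)·1+(2)·-2+(1)·-1 = -4
  [Θ]: (1)·1+(1)·0+(2)·0+(1)·0 = 1
⇒ M^2 T^-4 Θ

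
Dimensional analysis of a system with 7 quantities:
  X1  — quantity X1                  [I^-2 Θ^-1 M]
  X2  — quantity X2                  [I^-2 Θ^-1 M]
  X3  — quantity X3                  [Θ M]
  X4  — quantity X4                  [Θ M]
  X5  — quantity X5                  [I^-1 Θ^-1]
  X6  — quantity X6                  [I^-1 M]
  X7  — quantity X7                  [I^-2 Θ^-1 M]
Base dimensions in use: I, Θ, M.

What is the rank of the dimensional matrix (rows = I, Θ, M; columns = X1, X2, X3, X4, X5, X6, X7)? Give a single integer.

2

Dimensional matrix (I×Θ×M by X1×X2×X3×X4×X5×X6×X7):
  I: [-2 -2  0  0 -1 -1 -2]
  Θ: [-1 -1  1  1 -1  0 -1]
  M: [ 1  1  1  1  0  1  1]
Row reduction gives pivot columns X1,X3; rank = 2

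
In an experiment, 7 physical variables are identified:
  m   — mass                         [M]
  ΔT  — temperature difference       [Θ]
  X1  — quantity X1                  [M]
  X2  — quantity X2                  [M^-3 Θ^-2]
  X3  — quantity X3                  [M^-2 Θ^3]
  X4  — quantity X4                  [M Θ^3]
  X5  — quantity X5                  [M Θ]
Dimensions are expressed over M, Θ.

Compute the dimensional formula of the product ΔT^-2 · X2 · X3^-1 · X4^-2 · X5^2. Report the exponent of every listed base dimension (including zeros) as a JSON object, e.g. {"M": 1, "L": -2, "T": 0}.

Write exponents as rows M,Θ / cols m,ΔT,X1,X2,X3,X4,X5:
  M: [ 1  0  1 -3 -2  1  1]
  Θ: [ 0  1  0 -2  3  3  1]
  [M]: (-2)·0+(1)·-3+(-1)·-2+(-2)·1+(2)·1 = -1
  [Θ]: (-2)·1+(1)·-2+(-1)·3+(-2)·3+(2)·1 = -11
⇒ M^-1 Θ^-11

{"M": -1, "Θ": -11}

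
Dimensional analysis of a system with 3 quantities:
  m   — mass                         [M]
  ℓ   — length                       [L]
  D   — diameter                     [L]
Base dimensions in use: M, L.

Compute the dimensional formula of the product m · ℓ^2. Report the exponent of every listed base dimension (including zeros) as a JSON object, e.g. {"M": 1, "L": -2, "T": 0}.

{"M": 1, "L": 2}

Write exponents as rows M,L / cols m,ℓ,D:
  M: [ 1  0  0]
  L: [ 0  1  1]
  [M]: (1)·1+(2)·0 = 1
  [L]: (1)·0+(2)·1 = 2
⇒ M L^2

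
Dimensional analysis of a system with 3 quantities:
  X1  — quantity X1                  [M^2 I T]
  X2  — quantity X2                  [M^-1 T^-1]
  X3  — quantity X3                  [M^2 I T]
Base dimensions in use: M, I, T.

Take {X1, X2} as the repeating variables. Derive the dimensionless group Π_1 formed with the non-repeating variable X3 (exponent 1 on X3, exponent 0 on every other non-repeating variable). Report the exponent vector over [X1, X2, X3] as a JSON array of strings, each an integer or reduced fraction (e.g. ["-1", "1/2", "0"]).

Write exponents as rows M,I,T / cols X1,X2,X3:
  M: [ 2 -1  2]
  I: [ 1  0  1]
  T: [ 1 -1  1]
Echelon form has 2 nonzero rows (pivots: X1,X2)
Pivot set = {X1,X2}, free = {X3}
RREF:
  r0: [   1    0    1]
  r1: [   0    1    0]
  r2: [   0    0    0]
Fix exponent of X3 at 1; solve each RREF row for its pivot's exponent:
  r0: exp(X1) + (1)·1 = 0 ⇒ exp(X1) = -1
  r1: exp(X2) + (0)·1 = 0 ⇒ exp(X2) = 0
Π_1 = X1^-1 · X3

["-1", "0", "1"]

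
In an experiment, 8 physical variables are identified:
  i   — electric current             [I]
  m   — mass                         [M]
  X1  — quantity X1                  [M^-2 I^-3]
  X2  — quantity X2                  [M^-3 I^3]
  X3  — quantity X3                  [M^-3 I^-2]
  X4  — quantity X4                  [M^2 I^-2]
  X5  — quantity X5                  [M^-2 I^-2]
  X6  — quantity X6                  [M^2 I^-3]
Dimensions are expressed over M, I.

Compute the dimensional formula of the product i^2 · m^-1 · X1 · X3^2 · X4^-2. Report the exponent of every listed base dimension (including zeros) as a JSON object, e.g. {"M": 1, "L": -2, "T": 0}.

{"M": -13, "I": -1}

Dimensional matrix (M×I by i×m×X1×X2×X3×X4×X5×X6):
  M: [ 0  1 -2 -3 -3  2 -2  2]
  I: [ 1  0 -3  3 -2 -2 -2 -3]
  [M]: (2)·0+(-1)·1+(1)·-2+(2)·-3+(-2)·2 = -13
  [I]: (2)·1+(-1)·0+(1)·-3+(2)·-2+(-2)·-2 = -1
⇒ M^-13 I^-1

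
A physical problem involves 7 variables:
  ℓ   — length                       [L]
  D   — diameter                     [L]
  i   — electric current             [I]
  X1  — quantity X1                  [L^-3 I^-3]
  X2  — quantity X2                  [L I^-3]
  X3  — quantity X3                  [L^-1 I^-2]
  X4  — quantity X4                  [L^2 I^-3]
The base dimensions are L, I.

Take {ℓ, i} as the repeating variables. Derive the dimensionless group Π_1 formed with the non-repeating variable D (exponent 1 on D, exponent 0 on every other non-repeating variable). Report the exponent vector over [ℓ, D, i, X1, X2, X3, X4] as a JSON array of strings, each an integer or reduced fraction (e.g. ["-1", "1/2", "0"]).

["-1", "1", "0", "0", "0", "0", "0"]

Dimensional matrix (L×I by ℓ×D×i×X1×X2×X3×X4):
  L: [ 1  1  0 -3  1 -1  2]
  I: [ 0  0  1 -3 -3 -2 -3]
RREF → pivots at {ℓ,i} ⇒ r = 2
Repeat: ℓ,i; free: D,X1,X2,X3,X4
RREF:
  r0: [   1    1    0   -3    1   -1    2]
  r1: [   0    0    1   -3   -3   -2   -3]
Fix exponent of D at 1, X1 at 0, X2 at 0, X3 at 0, X4 at 0; solve each RREF row for its pivot's exponent:
  r0: exp(ℓ) + (1)·1 = 0 ⇒ exp(ℓ) = -1
  r1: exp(i) + (0)·1 = 0 ⇒ exp(i) = 0
Π_1 = ℓ^-1 · D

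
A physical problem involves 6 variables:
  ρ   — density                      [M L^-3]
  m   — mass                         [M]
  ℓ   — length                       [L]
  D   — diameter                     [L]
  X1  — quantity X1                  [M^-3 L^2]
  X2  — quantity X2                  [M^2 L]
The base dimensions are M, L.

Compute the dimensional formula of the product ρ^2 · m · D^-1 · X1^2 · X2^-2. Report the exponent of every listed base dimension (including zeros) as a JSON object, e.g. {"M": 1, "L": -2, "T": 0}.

{"M": -7, "L": -5}

Write exponents as rows M,L / cols ρ,m,ℓ,D,X1,X2:
  M: [ 1  1  0  0 -3  2]
  L: [-3  0  1  1  2  1]
  [M]: (2)·1+(1)·1+(-1)·0+(2)·-3+(-2)·2 = -7
  [L]: (2)·-3+(1)·0+(-1)·1+(2)·2+(-2)·1 = -5
⇒ M^-7 L^-5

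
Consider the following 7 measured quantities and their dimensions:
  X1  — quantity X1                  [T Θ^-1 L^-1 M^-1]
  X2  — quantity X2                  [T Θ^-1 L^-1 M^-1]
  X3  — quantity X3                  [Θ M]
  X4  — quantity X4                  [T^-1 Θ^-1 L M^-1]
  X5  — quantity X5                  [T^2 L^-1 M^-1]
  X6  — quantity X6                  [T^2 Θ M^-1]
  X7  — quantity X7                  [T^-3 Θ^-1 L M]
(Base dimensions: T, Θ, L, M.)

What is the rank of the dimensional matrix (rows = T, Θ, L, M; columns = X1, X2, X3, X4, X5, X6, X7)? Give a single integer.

3

Dimensional matrix (T×Θ×L×M by X1×X2×X3×X4×X5×X6×X7):
  T: [ 1  1  0 -1  2  2 -3]
  Θ: [-1 -1  1 -1  0  1 -1]
  L: [-1 -1  0  1 -1  0  1]
  M: [-1 -1  1 -1 -1 -1  1]
RREF → pivots at {X1,X3,X5} ⇒ r = 3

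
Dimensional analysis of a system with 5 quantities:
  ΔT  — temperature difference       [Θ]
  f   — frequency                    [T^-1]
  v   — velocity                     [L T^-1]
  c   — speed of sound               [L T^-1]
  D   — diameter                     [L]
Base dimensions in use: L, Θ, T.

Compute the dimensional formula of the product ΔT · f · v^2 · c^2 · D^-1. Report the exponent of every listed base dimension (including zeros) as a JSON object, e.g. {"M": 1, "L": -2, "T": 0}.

{"L": 3, "Θ": 1, "T": -5}

Write exponents as rows L,Θ,T / cols ΔT,f,v,c,D:
  L: [ 0  0  1  1  1]
  Θ: [ 1  0  0  0  0]
  T: [ 0 -1 -1 -1  0]
  [L]: (1)·0+(1)·0+(2)·1+(2)·1+(-1)·1 = 3
  [Θ]: (1)·1+(1)·0+(2)·0+(2)·0+(-1)·0 = 1
  [T]: (1)·0+(1)·-1+(2)·-1+(2)·-1+(-1)·0 = -5
⇒ L^3 Θ T^-5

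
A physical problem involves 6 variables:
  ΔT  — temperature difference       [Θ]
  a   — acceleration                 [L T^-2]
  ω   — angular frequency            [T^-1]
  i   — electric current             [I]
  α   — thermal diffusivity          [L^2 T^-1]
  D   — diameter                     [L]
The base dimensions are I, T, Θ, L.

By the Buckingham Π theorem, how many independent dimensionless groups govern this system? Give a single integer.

Write exponents as rows I,T,Θ,L / cols ΔT,a,ω,i,α,D:
  I: [ 0  0  0  1  0  0]
  T: [ 0 -2 -1  0 -1  0]
  Θ: [ 1  0  0  0  0  0]
  L: [ 0  1  0  0  2  1]
Row reduction gives pivot columns ΔT,a,ω,i; rank = 4
n=6, r=4 ⇒ 2 dimensionless groups

2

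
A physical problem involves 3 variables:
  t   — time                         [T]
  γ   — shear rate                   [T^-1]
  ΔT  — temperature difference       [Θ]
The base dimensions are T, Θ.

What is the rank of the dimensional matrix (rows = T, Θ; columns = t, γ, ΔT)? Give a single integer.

2

Exponent matrix [T,Θ] × [t,γ,ΔT]:
  T: [ 1 -1  0]
  Θ: [ 0  0  1]
RREF → pivots at {t,ΔT} ⇒ r = 2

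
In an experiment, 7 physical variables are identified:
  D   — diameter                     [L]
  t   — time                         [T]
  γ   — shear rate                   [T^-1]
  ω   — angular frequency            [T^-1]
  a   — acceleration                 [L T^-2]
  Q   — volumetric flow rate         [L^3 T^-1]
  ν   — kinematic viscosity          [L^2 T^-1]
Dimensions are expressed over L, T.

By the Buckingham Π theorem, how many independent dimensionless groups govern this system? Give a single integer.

5

Exponent matrix [L,T] × [D,t,γ,ω,a,Q,ν]:
  L: [ 1  0  0  0  1  3  2]
  T: [ 0  1 -1 -1 -2 -1 -1]
Echelon form has 2 nonzero rows (pivots: D,t)
n=7, r=2 ⇒ 5 dimensionless groups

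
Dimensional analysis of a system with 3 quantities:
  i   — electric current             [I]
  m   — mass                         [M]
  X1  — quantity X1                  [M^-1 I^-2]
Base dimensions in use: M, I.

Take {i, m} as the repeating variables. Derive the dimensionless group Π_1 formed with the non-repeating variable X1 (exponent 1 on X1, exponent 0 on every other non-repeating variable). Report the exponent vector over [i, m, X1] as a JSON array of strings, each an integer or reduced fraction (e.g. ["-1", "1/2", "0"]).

["2", "1", "1"]

Write exponents as rows M,I / cols i,m,X1:
  M: [ 0  1 -1]
  I: [ 1  0 -2]
RREF → pivots at {i,m} ⇒ r = 2
Repeat: i,m; free: X1
RREF:
  r0: [   1    0   -2]
  r1: [   0    1   -1]
Fix exponent of X1 at 1; solve each RREF row for its pivot's exponent:
  r0: exp(i) + (-2)·1 = 0 ⇒ exp(i) = 2
  r1: exp(m) + (-1)·1 = 0 ⇒ exp(m) = 1
Π_1 = i^2 · m · X1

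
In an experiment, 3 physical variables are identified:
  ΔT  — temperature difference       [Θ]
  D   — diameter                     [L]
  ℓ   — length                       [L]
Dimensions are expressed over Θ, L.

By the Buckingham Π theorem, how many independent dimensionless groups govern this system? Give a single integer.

1

Dimensional matrix (Θ×L by ΔT×D×ℓ):
  Θ: [ 1  0  0]
  L: [ 0  1  1]
Echelon form has 2 nonzero rows (pivots: ΔT,D)
n=3, r=2 ⇒ 1 dimensionless group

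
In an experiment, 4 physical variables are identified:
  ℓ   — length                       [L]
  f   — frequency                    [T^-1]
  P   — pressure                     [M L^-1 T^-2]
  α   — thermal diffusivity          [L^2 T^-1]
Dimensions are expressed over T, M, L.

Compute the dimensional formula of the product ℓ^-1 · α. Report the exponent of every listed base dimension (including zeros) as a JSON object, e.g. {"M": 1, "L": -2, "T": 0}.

Write exponents as rows T,M,L / cols ℓ,f,P,α:
  T: [ 0 -1 -2 -1]
  M: [ 0  0  1  0]
  L: [ 1  0 -1  2]
  [T]: (-1)·0+(1)·-1 = -1
  [M]: (-1)·0+(1)·0 = 0
  [L]: (-1)·1+(1)·2 = 1
⇒ T^-1 L

{"T": -1, "M": 0, "L": 1}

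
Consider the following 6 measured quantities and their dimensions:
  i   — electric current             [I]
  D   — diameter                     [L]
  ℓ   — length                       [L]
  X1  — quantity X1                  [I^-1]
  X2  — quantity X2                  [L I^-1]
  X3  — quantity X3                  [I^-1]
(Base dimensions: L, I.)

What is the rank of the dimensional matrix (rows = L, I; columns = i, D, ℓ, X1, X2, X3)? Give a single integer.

2

Write exponents as rows L,I / cols i,D,ℓ,X1,X2,X3:
  L: [ 0  1  1  0  1  0]
  I: [ 1  0  0 -1 -1 -1]
Row reduction gives pivot columns i,D; rank = 2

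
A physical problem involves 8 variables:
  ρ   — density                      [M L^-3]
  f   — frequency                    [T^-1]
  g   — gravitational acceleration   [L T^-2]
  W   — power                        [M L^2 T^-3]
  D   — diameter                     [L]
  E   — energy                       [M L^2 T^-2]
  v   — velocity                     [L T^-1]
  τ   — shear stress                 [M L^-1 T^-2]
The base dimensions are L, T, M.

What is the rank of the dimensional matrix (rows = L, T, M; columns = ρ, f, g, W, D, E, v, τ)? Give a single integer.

3

Dimensional matrix (L×T×M by ρ×f×g×W×D×E×v×τ):
  L: [-3  0  1  2  1  2  1 -1]
  T: [ 0 -1 -2 -3  0 -2 -1 -2]
  M: [ 1  0  0  1  0  1  0  1]
Echelon form has 3 nonzero rows (pivots: ρ,f,g)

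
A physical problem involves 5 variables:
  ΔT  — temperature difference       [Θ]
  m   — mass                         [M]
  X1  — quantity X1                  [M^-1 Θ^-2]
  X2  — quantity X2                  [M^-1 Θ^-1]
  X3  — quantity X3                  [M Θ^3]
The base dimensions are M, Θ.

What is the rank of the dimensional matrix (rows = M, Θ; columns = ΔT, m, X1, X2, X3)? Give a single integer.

Exponent matrix [M,Θ] × [ΔT,m,X1,X2,X3]:
  M: [ 0  1 -1 -1  1]
  Θ: [ 1  0 -2 -1  3]
Row reduction gives pivot columns ΔT,m; rank = 2

2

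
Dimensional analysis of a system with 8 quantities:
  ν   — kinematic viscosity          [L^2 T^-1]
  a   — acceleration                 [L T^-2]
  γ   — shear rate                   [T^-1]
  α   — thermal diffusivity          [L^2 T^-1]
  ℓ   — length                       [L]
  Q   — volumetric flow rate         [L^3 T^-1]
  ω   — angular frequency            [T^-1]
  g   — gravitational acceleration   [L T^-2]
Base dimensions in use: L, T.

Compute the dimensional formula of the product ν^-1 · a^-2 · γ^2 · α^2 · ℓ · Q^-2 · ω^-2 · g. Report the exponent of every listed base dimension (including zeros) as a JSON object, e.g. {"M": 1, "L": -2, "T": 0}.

Exponent matrix [L,T] × [ν,a,γ,α,ℓ,Q,ω,g]:
  L: [ 2  1  0  2  1  3  0  1]
  T: [-1 -2 -1 -1  0 -1 -1 -2]
  [L]: (-1)·2+(-2)·1+(2)·0+(2)·2+(1)·1+(-2)·3+(-2)·0+(1)·1 = -4
  [T]: (-1)·-1+(-2)·-2+(2)·-1+(2)·-1+(1)·0+(-2)·-1+(-2)·-1+(1)·-2 = 3
⇒ L^-4 T^3

{"L": -4, "T": 3}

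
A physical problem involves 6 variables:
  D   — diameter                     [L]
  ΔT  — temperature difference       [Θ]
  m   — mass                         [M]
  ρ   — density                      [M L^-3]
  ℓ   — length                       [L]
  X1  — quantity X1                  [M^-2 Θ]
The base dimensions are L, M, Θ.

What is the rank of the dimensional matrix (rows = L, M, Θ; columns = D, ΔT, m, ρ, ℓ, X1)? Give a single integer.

Write exponents as rows L,M,Θ / cols D,ΔT,m,ρ,ℓ,X1:
  L: [ 1  0  0 -3  1  0]
  M: [ 0  0  1  1  0 -2]
  Θ: [ 0  1  0  0  0  1]
Row reduction gives pivot columns D,ΔT,m; rank = 3

3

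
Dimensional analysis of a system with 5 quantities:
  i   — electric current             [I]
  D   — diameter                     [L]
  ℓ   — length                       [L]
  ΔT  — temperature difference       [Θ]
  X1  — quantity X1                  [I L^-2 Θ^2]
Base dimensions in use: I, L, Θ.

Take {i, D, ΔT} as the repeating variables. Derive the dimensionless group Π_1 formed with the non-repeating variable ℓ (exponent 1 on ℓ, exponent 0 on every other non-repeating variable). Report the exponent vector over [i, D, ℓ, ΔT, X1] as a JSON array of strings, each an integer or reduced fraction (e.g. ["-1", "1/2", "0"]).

Exponent matrix [I,L,Θ] × [i,D,ℓ,ΔT,X1]:
  I: [ 1  0  0  0  1]
  L: [ 0  1  1  0 -2]
  Θ: [ 0  0  0  1  2]
Echelon form has 3 nonzero rows (pivots: i,D,ΔT)
Pivot set = {i,D,ΔT}, free = {ℓ,X1}
RREF:
  r0: [   1    0    0    0    1]
  r1: [   0    1    1    0   -2]
  r2: [   0    0    0    1    2]
Fix exponent of ℓ at 1, X1 at 0; solve each RREF row for its pivot's exponent:
  r0: exp(i) + (0)·1 = 0 ⇒ exp(i) = 0
  r1: exp(D) + (1)·1 = 0 ⇒ exp(D) = -1
  r2: exp(ΔT) + (0)·1 = 0 ⇒ exp(ΔT) = 0
Π_1 = D^-1 · ℓ

["0", "-1", "1", "0", "0"]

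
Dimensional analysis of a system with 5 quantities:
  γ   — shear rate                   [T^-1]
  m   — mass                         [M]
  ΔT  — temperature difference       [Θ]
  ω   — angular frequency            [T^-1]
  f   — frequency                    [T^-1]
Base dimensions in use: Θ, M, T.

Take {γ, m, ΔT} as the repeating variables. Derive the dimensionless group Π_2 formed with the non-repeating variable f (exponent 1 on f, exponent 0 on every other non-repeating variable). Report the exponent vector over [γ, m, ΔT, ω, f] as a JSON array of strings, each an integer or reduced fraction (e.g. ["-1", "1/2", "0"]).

["-1", "0", "0", "0", "1"]

Write exponents as rows Θ,M,T / cols γ,m,ΔT,ω,f:
  Θ: [ 0  0  1  0  0]
  M: [ 0  1  0  0  0]
  T: [-1  0  0 -1 -1]
Echelon form has 3 nonzero rows (pivots: γ,m,ΔT)
Pivot set = {γ,m,ΔT}, free = {ω,f}
RREF:
  r0: [   1    0    0    1    1]
  r1: [   0    1    0    0    0]
  r2: [   0    0    1    0    0]
Fix exponent of f at 1, ω at 0; solve each RREF row for its pivot's exponent:
  r0: exp(γ) + (1)·1 = 0 ⇒ exp(γ) = -1
  r1: exp(m) + (0)·1 = 0 ⇒ exp(m) = 0
  r2: exp(ΔT) + (0)·1 = 0 ⇒ exp(ΔT) = 0
Π_2 = γ^-1 · f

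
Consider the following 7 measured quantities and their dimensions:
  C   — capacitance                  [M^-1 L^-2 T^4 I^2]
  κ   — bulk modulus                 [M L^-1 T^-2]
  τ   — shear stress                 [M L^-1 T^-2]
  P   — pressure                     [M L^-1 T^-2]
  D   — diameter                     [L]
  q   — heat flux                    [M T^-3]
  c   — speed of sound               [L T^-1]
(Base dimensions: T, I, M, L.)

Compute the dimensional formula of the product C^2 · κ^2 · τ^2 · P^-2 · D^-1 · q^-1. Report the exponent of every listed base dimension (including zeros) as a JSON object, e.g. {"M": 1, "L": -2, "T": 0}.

Dimensional matrix (T×I×M×L by C×κ×τ×P×D×q×c):
  T: [ 4 -2 -2 -2  0 -3 -1]
  I: [ 2  0  0  0  0  0  0]
  M: [-1  1  1  1  0  1  0]
  L: [-2 -1 -1 -1  1  0  1]
  [T]: (2)·4+(2)·-2+(2)·-2+(-2)·-2+(-1)·0+(-1)·-3 = 7
  [I]: (2)·2+(2)·0+(2)·0+(-2)·0+(-1)·0+(-1)·0 = 4
  [M]: (2)·-1+(2)·1+(2)·1+(-2)·1+(-1)·0+(-1)·1 = -1
  [L]: (2)·-2+(2)·-1+(2)·-1+(-2)·-1+(-1)·1+(-1)·0 = -7
⇒ T^7 I^4 M^-1 L^-7

{"T": 7, "I": 4, "M": -1, "L": -7}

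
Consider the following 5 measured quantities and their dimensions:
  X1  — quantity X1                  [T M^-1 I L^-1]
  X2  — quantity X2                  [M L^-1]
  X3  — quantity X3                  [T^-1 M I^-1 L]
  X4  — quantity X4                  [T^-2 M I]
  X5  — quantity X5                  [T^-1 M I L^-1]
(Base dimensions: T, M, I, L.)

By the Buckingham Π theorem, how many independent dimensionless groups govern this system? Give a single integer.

2

Write exponents as rows T,M,I,L / cols X1,X2,X3,X4,X5:
  T: [ 1  0 -1 -2 -1]
  M: [-1  1  1  1  1]
  I: [ 1  0 -1  1  1]
  L: [-1 -1  1  0 -1]
Echelon form has 3 nonzero rows (pivots: X1,X2,X4)
n=5, r=3 ⇒ 2 dimensionless groups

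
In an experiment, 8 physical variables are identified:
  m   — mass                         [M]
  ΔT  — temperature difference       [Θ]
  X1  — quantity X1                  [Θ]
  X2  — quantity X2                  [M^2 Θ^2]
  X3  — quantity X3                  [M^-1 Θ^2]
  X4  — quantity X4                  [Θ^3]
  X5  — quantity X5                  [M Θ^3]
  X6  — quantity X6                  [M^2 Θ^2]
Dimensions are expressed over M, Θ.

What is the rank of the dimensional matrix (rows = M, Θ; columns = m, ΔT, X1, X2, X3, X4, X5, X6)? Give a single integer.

Write exponents as rows M,Θ / cols m,ΔT,X1,X2,X3,X4,X5,X6:
  M: [ 1  0  0  2 -1  0  1  2]
  Θ: [ 0  1  1  2  2  3  3  2]
RREF → pivots at {m,ΔT} ⇒ r = 2

2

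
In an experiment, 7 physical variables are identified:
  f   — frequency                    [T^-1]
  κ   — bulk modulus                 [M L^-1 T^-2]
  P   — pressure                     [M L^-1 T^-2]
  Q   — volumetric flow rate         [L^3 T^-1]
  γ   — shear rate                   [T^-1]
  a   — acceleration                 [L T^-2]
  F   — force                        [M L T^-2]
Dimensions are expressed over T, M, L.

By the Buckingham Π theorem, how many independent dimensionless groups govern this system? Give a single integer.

4

Dimensional matrix (T×M×L by f×κ×P×Q×γ×a×F):
  T: [-1 -2 -2 -1 -1 -2 -2]
  M: [ 0  1  1  0  0  0  1]
  L: [ 0 -1 -1  3  0  1  1]
Echelon form has 3 nonzero rows (pivots: f,κ,Q)
Π count = n − r = 7 − 3 = 4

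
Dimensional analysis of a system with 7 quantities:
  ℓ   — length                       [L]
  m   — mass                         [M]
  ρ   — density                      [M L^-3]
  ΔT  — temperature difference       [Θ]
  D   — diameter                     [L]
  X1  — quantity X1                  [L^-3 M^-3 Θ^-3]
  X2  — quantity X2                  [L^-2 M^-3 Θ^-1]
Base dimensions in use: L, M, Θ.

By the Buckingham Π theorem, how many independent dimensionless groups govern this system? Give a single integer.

4

Dimensional matrix (L×M×Θ by ℓ×m×ρ×ΔT×D×X1×X2):
  L: [ 1  0 -3  0  1 -3 -2]
  M: [ 0  1  1  0  0 -3 -3]
  Θ: [ 0  0  0  1  0 -3 -1]
Echelon form has 3 nonzero rows (pivots: ℓ,m,ΔT)
7 vars − rank 3 = 4 Π groups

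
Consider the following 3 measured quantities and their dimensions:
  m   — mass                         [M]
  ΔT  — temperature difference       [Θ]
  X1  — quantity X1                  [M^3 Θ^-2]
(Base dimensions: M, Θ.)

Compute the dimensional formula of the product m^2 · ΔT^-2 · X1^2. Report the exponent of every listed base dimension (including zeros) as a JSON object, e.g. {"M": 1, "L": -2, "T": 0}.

Exponent matrix [M,Θ] × [m,ΔT,X1]:
  M: [ 1  0  3]
  Θ: [ 0  1 -2]
  [M]: (2)·1+(-2)·0+(2)·3 = 8
  [Θ]: (2)·0+(-2)·1+(2)·-2 = -6
⇒ M^8 Θ^-6

{"M": 8, "Θ": -6}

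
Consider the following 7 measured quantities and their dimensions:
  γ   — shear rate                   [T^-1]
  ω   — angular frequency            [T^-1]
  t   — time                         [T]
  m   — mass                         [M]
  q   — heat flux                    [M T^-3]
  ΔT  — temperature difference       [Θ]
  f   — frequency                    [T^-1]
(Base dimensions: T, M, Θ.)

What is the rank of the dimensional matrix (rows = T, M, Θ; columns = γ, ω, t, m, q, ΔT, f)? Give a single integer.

3

Exponent matrix [T,M,Θ] × [γ,ω,t,m,q,ΔT,f]:
  T: [-1 -1  1  0 -3  0 -1]
  M: [ 0  0  0  1  1  0  0]
  Θ: [ 0  0  0  0  0  1  0]
RREF → pivots at {γ,m,ΔT} ⇒ r = 3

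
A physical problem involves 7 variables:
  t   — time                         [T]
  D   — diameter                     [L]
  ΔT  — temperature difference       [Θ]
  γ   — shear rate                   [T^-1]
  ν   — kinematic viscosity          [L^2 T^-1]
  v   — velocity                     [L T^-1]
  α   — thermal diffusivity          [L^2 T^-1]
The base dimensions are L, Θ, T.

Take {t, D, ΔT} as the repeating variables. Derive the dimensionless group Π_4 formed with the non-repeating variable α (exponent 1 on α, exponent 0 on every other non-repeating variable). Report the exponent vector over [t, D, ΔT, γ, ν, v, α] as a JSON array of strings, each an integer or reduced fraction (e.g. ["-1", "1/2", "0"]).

Write exponents as rows L,Θ,T / cols t,D,ΔT,γ,ν,v,α:
  L: [ 0  1  0  0  2  1  2]
  Θ: [ 0  0  1  0  0  0  0]
  T: [ 1  0  0 -1 -1 -1 -1]
Row reduction gives pivot columns t,D,ΔT; rank = 3
Repeat: t,D,ΔT; free: γ,ν,v,α
RREF:
  r0: [   1    0    0   -1   -1   -1   -1]
  r1: [   0    1    0    0    2    1    2]
  r2: [   0    0    1    0    0    0    0]
Fix exponent of α at 1, γ at 0, ν at 0, v at 0; solve each RREF row for its pivot's exponent:
  r0: exp(t) + (-1)·1 = 0 ⇒ exp(t) = 1
  r1: exp(D) + (2)·1 = 0 ⇒ exp(D) = -2
  r2: exp(ΔT) + (0)·1 = 0 ⇒ exp(ΔT) = 0
Π_4 = t · D^-2 · α

["1", "-2", "0", "0", "0", "0", "1"]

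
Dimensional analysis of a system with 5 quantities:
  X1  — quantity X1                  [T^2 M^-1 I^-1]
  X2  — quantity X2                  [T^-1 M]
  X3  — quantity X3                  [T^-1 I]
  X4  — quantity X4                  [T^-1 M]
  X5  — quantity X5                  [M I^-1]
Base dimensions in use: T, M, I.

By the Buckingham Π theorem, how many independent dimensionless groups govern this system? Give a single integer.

Dimensional matrix (T×M×I by X1×X2×X3×X4×X5):
  T: [ 2 -1 -1 -1  0]
  M: [-1  1  0  1  1]
  I: [-1  0  1  0 -1]
Row reduction gives pivot columns X1,X2; rank = 2
5 vars − rank 2 = 3 Π groups

3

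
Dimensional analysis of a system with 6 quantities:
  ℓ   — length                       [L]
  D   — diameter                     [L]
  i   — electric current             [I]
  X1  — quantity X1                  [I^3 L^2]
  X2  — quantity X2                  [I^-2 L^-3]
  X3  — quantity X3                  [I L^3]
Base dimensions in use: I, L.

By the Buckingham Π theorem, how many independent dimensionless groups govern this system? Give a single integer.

Write exponents as rows I,L / cols ℓ,D,i,X1,X2,X3:
  I: [ 0  0  1  3 -2  1]
  L: [ 1  1  0  2 -3  3]
RREF → pivots at {ℓ,i} ⇒ r = 2
Π count = n − r = 6 − 2 = 4

4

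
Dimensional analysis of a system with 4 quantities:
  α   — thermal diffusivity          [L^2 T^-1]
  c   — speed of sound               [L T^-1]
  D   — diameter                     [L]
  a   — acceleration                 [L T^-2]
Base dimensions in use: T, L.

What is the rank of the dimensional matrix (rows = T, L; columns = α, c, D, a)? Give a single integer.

2

Dimensional matrix (T×L by α×c×D×a):
  T: [-1 -1  0 -2]
  L: [ 2  1  1  1]
Echelon form has 2 nonzero rows (pivots: α,c)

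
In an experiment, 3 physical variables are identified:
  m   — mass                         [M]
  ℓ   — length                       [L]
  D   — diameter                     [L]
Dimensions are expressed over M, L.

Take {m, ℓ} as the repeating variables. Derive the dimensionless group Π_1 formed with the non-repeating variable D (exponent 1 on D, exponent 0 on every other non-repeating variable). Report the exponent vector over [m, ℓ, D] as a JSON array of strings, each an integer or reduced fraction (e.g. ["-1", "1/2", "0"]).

Dimensional matrix (M×L by m×ℓ×D):
  M: [ 1  0  0]
  L: [ 0  1  1]
RREF → pivots at {m,ℓ} ⇒ r = 2
Pivot set = {m,ℓ}, free = {D}
RREF:
  r0: [   1    0    0]
  r1: [   0    1    1]
Fix exponent of D at 1; solve each RREF row for its pivot's exponent:
  r0: exp(m) + (0)·1 = 0 ⇒ exp(m) = 0
  r1: exp(ℓ) + (1)·1 = 0 ⇒ exp(ℓ) = -1
Π_1 = ℓ^-1 · D

["0", "-1", "1"]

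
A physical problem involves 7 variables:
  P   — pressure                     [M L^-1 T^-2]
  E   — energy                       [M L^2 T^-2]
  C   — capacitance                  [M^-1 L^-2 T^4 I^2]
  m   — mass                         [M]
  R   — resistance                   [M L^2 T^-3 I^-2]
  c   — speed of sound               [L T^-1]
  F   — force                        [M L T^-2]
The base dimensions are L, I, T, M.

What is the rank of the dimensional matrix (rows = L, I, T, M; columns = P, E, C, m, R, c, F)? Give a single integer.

Exponent matrix [L,I,T,M] × [P,E,C,m,R,c,F]:
  L: [-1  2 -2  0  2  1  1]
  I: [ 0  0  2  0 -2  0  0]
  T: [-2 -2  4  0 -3 -1 -2]
  M: [ 1  1 -1  1  1  0  1]
RREF → pivots at {P,E,C,m} ⇒ r = 4

4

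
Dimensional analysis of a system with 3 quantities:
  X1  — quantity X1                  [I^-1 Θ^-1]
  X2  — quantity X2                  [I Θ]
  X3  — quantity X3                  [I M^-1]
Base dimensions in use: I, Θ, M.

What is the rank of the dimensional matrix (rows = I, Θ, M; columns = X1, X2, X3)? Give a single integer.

2

Dimensional matrix (I×Θ×M by X1×X2×X3):
  I: [-1  1  1]
  Θ: [-1  1  0]
  M: [ 0  0 -1]
RREF → pivots at {X1,X3} ⇒ r = 2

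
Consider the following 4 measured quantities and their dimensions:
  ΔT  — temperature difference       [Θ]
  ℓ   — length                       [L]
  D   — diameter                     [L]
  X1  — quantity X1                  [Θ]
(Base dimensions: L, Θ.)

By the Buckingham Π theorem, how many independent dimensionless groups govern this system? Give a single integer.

2

Dimensional matrix (L×Θ by ΔT×ℓ×D×X1):
  L: [ 0  1  1  0]
  Θ: [ 1  0  0  1]
Row reduction gives pivot columns ΔT,ℓ; rank = 2
Π count = n − r = 4 − 2 = 2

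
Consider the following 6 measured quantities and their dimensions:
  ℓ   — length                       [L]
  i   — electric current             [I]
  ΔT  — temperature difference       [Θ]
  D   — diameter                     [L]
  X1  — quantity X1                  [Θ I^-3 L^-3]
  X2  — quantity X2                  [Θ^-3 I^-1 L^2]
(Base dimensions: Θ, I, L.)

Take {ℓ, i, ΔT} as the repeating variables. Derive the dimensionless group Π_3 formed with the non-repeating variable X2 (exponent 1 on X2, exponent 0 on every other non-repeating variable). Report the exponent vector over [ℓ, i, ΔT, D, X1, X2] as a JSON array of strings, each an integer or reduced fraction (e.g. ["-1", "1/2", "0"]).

["-2", "1", "3", "0", "0", "1"]

Write exponents as rows Θ,I,L / cols ℓ,i,ΔT,D,X1,X2:
  Θ: [ 0  0  1  0  1 -3]
  I: [ 0  1  0  0 -3 -1]
  L: [ 1  0  0  1 -3  2]
RREF → pivots at {ℓ,i,ΔT} ⇒ r = 3
Pivot set = {ℓ,i,ΔT}, free = {D,X1,X2}
RREF:
  r0: [   1    0    0    1   -3    2]
  r1: [   0    1    0    0   -3   -1]
  r2: [   0    0    1    0    1   -3]
Fix exponent of X2 at 1, D at 0, X1 at 0; solve each RREF row for its pivot's exponent:
  r0: exp(ℓ) + (2)·1 = 0 ⇒ exp(ℓ) = -2
  r1: exp(i) + (-1)·1 = 0 ⇒ exp(i) = 1
  r2: exp(ΔT) + (-3)·1 = 0 ⇒ exp(ΔT) = 3
Π_3 = ℓ^-2 · i · ΔT^3 · X2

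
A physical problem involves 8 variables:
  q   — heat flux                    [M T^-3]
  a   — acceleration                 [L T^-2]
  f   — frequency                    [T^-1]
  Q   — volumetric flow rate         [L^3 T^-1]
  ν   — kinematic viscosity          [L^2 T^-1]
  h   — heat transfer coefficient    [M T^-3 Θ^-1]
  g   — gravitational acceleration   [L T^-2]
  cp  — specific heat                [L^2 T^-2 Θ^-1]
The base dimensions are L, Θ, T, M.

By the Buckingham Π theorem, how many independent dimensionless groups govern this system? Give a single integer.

Exponent matrix [L,Θ,T,M] × [q,a,f,Q,ν,h,g,cp]:
  L: [ 0  1  0  3  2  0  1  2]
  Θ: [ 0  0  0  0  0 -1  0 -1]
  T: [-3 -2 -1 -1 -1 -3 -2 -2]
  M: [ 1  0  0  0  0  1  0  0]
RREF → pivots at {q,a,f,h} ⇒ r = 4
n=8, r=4 ⇒ 4 dimensionless groups

4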